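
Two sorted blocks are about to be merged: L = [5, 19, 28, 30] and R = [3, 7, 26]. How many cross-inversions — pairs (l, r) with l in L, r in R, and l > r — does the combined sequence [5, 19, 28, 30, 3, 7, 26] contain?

9 cross-inversions

Take each right-half value and tally the left-half values above it:
r = 3: 5, 19, 28, 30 → 4
r = 7: 19, 28, 30 → 3
r = 26: 28, 30 → 2
Cross-inversions: 4 + 3 + 2 = 9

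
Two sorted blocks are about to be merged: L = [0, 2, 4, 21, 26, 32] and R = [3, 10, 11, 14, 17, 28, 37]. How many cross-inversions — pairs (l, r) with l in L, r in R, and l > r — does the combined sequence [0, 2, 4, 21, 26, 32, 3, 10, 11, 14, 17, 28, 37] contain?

17

Take each right-half value and tally the left-half values above it:
r = 3: 4, 21, 26, 32 → 4
r = 10: 21, 26, 32 → 3
r = 11: 21, 26, 32 → 3
r = 14: 21, 26, 32 → 3
r = 17: 21, 26, 32 → 3
r = 28: 32 → 1
r = 37: none → 0
Cross-inversions: 4 + 3 + 3 + 3 + 3 + 1 + 0 = 17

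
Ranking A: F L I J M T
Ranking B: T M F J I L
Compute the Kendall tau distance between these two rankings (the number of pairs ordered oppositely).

12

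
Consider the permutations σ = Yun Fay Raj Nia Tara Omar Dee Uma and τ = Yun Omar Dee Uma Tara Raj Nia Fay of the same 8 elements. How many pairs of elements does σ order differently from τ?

Assign each item its position (1..8) in the first ordering, then rewrite the second ordering as that position sequence:
positions: Yun→1, Fay→2, Raj→3, Nia→4, Tara→5, Omar→6, Dee→7, Uma→8
second ordering as positions: [1, 6, 7, 8, 5, 3, 4, 2]
Discordant pairs = inversions in this position sequence.
1: 0
6: 5, 3, 4, 2 → 4
7: 5, 3, 4, 2 → 4
8: 5, 3, 4, 2 → 4
5: 3, 4, 2 → 3
3: 2 → 1
4: 2 → 1
2: 0
Total: 0 + 4 + 4 + 4 + 3 + 1 + 1 + 0 = 17

17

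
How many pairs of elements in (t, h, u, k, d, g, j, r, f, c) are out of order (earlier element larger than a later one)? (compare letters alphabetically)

32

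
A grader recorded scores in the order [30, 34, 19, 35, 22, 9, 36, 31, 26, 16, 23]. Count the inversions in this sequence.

32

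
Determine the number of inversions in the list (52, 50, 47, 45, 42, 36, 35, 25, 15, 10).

Sweep left to right; for each value list the smaller values that follow it:
52: 9
50: 8
47: 7
45: 6
42: 5
36: 4
35: 3
25: 2
15: 1
10: 0
Sum: 9 + 8 + 7 + 6 + 5 + 4 + 3 + 2 + 1 + 0 = 45

45 out-of-order pairs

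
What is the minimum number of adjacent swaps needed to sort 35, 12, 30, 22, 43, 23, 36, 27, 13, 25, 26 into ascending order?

29

The minimum number of adjacent swaps to sort an array equals its inversion count, since every such swap removes exactly one inversion.
Count inversions — for each element, later elements that are smaller:
35: 12, 30, 22, 23, 27, 13, 25, 26 → 8
12: none → 0
30: 22, 23, 27, 13, 25, 26 → 6
22: 13 → 1
43: 23, 36, 27, 13, 25, 26 → 6
23: 13 → 1
36: 27, 13, 25, 26 → 4
27: 13, 25, 26 → 3
13: none → 0
25: none → 0
26: none → 0
Total inversions: 8 + 0 + 6 + 1 + 6 + 1 + 4 + 3 + 0 + 0 + 0 = 29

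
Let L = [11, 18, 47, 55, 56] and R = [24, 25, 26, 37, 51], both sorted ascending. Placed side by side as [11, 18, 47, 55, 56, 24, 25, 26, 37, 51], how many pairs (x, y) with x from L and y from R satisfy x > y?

There are 14 cross-inversions.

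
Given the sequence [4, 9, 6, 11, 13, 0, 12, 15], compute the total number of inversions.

Element-by-element contributions:
4 → 0 → 1
9 → 6, 0 → 2
6 → 0 → 1
11 → 0 → 1
13 → 0, 12 → 2
0 → none → 0
12 → none → 0
15 → none → 0
Sum: 1 + 2 + 1 + 1 + 2 + 0 + 0 + 0 = 7

7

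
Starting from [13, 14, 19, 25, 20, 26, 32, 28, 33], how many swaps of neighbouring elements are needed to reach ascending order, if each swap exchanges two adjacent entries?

Each adjacent swap fixes exactly one inversion, so the minimum swap count equals the number of inversions.
Count inversions — for each element, later elements that are smaller:
13: none → 0
14: none → 0
19: none → 0
25: 20 → 1
20: none → 0
26: none → 0
32: 28 → 1
28: none → 0
33: none → 0
Total inversions: 0 + 0 + 0 + 1 + 0 + 0 + 1 + 0 + 0 = 2

2 swaps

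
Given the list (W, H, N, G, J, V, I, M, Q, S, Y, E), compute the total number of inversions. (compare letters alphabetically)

For each element, count later entries that are smaller:
W → H, N, G, J, V, I, M, Q, S, E → 10
H → G, E → 2
N → G, J, I, M, E → 5
G → E → 1
J → I, E → 2
V → I, M, Q, S, E → 5
I → E → 1
M → E → 1
Q → E → 1
S → E → 1
Y → E → 1
E → none → 0
Sum: 10 + 2 + 5 + 1 + 2 + 5 + 1 + 1 + 1 + 1 + 1 + 0 = 30

30 inversions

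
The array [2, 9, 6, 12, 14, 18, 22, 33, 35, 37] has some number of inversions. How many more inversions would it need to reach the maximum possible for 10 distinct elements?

44

Maximum inversions for 10 distinct elements is C(10, 2) = 10·9/2 = 45.
Current inversions — for each element, count later smaller elements:
2: 0
9: 1
6: 0
12: 0
14: 0
18: 0
22: 0
33: 0
35: 0
37: 0
Current total: 0 + 1 + 0 + 0 + 0 + 0 + 0 + 0 + 0 + 0 = 1
Shortfall: 45 − 1 = 44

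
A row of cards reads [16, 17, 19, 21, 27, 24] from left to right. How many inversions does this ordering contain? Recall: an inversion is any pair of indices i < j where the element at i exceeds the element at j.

Inversion pairs (indices are 1-based):
(5,6): 27 > 24
That's 1 pair.

Out-of-order pairs: 1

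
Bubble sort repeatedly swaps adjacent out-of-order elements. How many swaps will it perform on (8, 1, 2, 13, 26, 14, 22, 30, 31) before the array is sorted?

4 adjacent swaps

The minimum number of adjacent swaps to sort an array equals its inversion count, since every such swap removes exactly one inversion.
Count inversions — for each element, later elements that are smaller:
8: 1, 2 → 2
1: none → 0
2: none → 0
13: none → 0
26: 14, 22 → 2
14: none → 0
22: none → 0
30: none → 0
31: none → 0
Total inversions: 2 + 0 + 0 + 0 + 2 + 0 + 0 + 0 + 0 = 4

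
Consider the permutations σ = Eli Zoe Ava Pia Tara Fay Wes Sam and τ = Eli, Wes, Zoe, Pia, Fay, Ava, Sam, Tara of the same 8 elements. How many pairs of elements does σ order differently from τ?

Assign each item its position (1..8) in the first ordering, then rewrite the second ordering as that position sequence:
positions: Eli→1, Zoe→2, Ava→3, Pia→4, Tara→5, Fay→6, Wes→7, Sam→8
second ordering as positions: [1, 7, 2, 4, 6, 3, 8, 5]
Discordant pairs = inversions in this position sequence.
1: 0
7: 2, 4, 6, 3, 5 → 5
2: 0
4: 3 → 1
6: 3, 5 → 2
3: 0
8: 5 → 1
5: 0
Total: 0 + 5 + 0 + 1 + 2 + 0 + 1 + 0 = 9

9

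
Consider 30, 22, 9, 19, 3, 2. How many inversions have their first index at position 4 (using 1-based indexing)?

The element at index 4 is 19.
Elements after it: 3, 2
Those smaller than 19: 3, 2

2 such elements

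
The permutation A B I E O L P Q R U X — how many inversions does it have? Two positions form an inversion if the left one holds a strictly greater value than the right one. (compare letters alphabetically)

Sweep left to right; for each value list the smaller values that follow it:
A → none → 0
B → none → 0
I → E → 1
E → none → 0
O → L → 1
L → none → 0
P → none → 0
Q → none → 0
R → none → 0
U → none → 0
X → none → 0
Sum: 0 + 0 + 1 + 0 + 1 + 0 + 0 + 0 + 0 + 0 + 0 = 2

2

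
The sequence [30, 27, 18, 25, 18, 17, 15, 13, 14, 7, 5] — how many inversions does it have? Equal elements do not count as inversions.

52

Element-by-element contributions:
30: 10
27: 9
18: 6
25: 7
18: 6
17: 5
15: 4
13: 2
14: 2
7: 1
5: 0
Sum: 10 + 9 + 6 + 7 + 6 + 5 + 4 + 2 + 2 + 1 + 0 = 52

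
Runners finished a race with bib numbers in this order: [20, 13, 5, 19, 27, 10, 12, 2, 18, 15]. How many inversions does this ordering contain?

Sweep left to right; for each value list the smaller values that follow it:
20: 8
13: 4
5: 1
19: 5
27: 5
10: 1
12: 1
2: 0
18: 1
15: 0
Sum: 8 + 4 + 1 + 5 + 5 + 1 + 1 + 0 + 1 + 0 = 26

26 inversions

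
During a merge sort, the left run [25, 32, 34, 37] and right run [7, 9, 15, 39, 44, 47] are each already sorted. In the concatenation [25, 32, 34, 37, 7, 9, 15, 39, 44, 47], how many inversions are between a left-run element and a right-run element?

Count, for every r in R, how many entries of L exceed r:
r = 7: 25, 32, 34, 37 → 4
r = 9: 25, 32, 34, 37 → 4
r = 15: 25, 32, 34, 37 → 4
r = 39: none → 0
r = 44: none → 0
r = 47: none → 0
Cross-inversions: 4 + 4 + 4 + 0 + 0 + 0 = 12

There are 12 split inversions.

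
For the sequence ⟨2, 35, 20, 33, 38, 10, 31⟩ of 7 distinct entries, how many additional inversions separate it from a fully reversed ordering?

Maximum inversions for 7 distinct elements is C(7, 2) = 7·6/2 = 21.
Current inversions — for each element, count later smaller elements:
2: 0
35: 4
20: 1
33: 2
38: 2
10: 0
31: 0
Current total: 0 + 4 + 1 + 2 + 2 + 0 + 0 = 9
Shortfall: 21 − 9 = 12

12 inversions short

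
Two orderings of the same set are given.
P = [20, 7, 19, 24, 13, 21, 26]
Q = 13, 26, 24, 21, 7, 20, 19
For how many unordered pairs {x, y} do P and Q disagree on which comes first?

Assign each item its position (1..7) in the first ordering, then rewrite the second ordering as that position sequence:
positions: 20→1, 7→2, 19→3, 24→4, 13→5, 21→6, 26→7
second ordering as positions: [5, 7, 4, 6, 2, 1, 3]
Discordant pairs = inversions in this position sequence.
5: 4, 2, 1, 3 → 4
7: 4, 6, 2, 1, 3 → 5
4: 2, 1, 3 → 3
6: 2, 1, 3 → 3
2: 1 → 1
1: 0
3: 0
Total: 4 + 5 + 3 + 3 + 1 + 0 + 0 = 16

16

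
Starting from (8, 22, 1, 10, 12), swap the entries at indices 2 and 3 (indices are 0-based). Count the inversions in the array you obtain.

Inversions: 5

Positions 2 and 3 hold 1 and 10; after swapping, the array is [8, 22, 10, 1, 12].
Element-by-element contributions:
8 → 1 → 1
22 → 10, 1, 12 → 3
10 → 1 → 1
1 → none → 0
12 → none → 0
Sum: 1 + 3 + 1 + 0 + 0 = 5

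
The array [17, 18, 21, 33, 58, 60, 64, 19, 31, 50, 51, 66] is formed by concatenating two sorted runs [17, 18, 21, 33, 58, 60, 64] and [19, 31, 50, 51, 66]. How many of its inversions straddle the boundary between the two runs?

Cross-inversions: 15

Count, for every r in R, how many entries of L exceed r:
r = 19: 21, 33, 58, 60, 64 → 5
r = 31: 33, 58, 60, 64 → 4
r = 50: 58, 60, 64 → 3
r = 51: 58, 60, 64 → 3
r = 66: none → 0
Cross-inversions: 5 + 4 + 3 + 3 + 0 = 15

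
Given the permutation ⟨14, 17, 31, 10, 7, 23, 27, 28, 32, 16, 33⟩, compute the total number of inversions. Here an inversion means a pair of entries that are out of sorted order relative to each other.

For each element, count later entries that are smaller:
14: 2
17: 3
31: 6
10: 1
7: 0
23: 1
27: 1
28: 1
32: 1
16: 0
33: 0
Sum: 2 + 3 + 6 + 1 + 0 + 1 + 1 + 1 + 1 + 0 + 0 = 16

16 inversions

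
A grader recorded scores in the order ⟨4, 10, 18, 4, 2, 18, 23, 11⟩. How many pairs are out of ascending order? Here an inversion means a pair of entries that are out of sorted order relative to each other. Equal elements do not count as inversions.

9 inversions

Count, for each position, how many later elements it exceeds:
4: 1
10: 2
18: 3
4: 1
2: 0
18: 1
23: 1
11: 0
Sum: 1 + 2 + 3 + 1 + 0 + 1 + 1 + 0 = 9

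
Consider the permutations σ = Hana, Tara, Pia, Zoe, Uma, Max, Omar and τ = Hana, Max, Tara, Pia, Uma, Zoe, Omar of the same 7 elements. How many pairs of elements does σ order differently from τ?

Discordant pairs: 5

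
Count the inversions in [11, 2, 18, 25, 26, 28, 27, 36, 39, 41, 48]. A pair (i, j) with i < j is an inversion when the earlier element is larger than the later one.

2

Sweep left to right; for each value list the smaller values that follow it:
11: 1
2: 0
18: 0
25: 0
26: 0
28: 1
27: 0
36: 0
39: 0
41: 0
48: 0
Sum: 1 + 0 + 0 + 0 + 0 + 1 + 0 + 0 + 0 + 0 + 0 = 2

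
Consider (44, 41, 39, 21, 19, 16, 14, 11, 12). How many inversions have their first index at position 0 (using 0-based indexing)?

The element at index 0 is 44.
Elements after it: 41, 39, 21, 19, 16, 14, 11, 12
Those smaller than 44: 41, 39, 21, 19, 16, 14, 11, 12

8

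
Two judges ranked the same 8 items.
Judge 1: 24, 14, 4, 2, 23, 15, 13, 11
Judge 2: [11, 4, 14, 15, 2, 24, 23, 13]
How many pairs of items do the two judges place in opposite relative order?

14

Assign each item its position (1..8) in the first ordering, then rewrite the second ordering as that position sequence:
positions: 24→1, 14→2, 4→3, 2→4, 23→5, 15→6, 13→7, 11→8
second ordering as positions: [8, 3, 2, 6, 4, 1, 5, 7]
Discordant pairs = inversions in this position sequence.
8: 3, 2, 6, 4, 1, 5, 7 → 7
3: 2, 1 → 2
2: 1 → 1
6: 4, 1, 5 → 3
4: 1 → 1
1: 0
5: 0
7: 0
Total: 7 + 2 + 1 + 3 + 1 + 0 + 0 + 0 = 14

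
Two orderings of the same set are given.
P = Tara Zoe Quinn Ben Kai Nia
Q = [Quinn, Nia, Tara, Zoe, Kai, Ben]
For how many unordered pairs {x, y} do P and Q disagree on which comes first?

Assign each item its position (1..6) in the first ordering, then rewrite the second ordering as that position sequence:
positions: Tara→1, Zoe→2, Quinn→3, Ben→4, Kai→5, Nia→6
second ordering as positions: [3, 6, 1, 2, 5, 4]
Discordant pairs = inversions in this position sequence.
3: 1, 2 → 2
6: 1, 2, 5, 4 → 4
1: 0
2: 0
5: 4 → 1
4: 0
Total: 2 + 4 + 0 + 0 + 1 + 0 = 7

7 disagreeing pairs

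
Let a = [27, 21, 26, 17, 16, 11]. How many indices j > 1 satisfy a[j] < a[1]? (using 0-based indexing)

The element at index 1 is 21.
Elements after it: 26, 17, 16, 11
Those smaller than 21: 17, 16, 11

3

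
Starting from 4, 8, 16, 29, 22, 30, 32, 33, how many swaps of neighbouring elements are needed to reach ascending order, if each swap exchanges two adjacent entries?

Minimum adjacent swaps = number of inversions (each swap of adjacent out-of-order elements removes one inversion and no swap can remove more).
Count inversions — for each element, later elements that are smaller:
4: none → 0
8: none → 0
16: none → 0
29: 22 → 1
22: none → 0
30: none → 0
32: none → 0
33: none → 0
Total inversions: 0 + 0 + 0 + 1 + 0 + 0 + 0 + 0 = 1

Swaps: 1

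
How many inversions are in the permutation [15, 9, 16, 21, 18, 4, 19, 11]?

13

Sweep left to right; for each value list the smaller values that follow it:
15 → 9, 4, 11 → 3
9 → 4 → 1
16 → 4, 11 → 2
21 → 18, 4, 19, 11 → 4
18 → 4, 11 → 2
4 → none → 0
19 → 11 → 1
11 → none → 0
Sum: 3 + 1 + 2 + 4 + 2 + 0 + 1 + 0 = 13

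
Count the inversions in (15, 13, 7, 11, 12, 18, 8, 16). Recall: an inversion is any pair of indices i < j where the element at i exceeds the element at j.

Count, for each position, how many later elements it exceeds:
15 → 13, 7, 11, 12, 8 → 5
13 → 7, 11, 12, 8 → 4
7 → none → 0
11 → 8 → 1
12 → 8 → 1
18 → 8, 16 → 2
8 → none → 0
16 → none → 0
Sum: 5 + 4 + 0 + 1 + 1 + 2 + 0 + 0 = 13

13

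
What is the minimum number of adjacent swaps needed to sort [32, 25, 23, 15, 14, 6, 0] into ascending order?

There are 21 adjacent swaps.

Each adjacent swap fixes exactly one inversion, so the minimum swap count equals the number of inversions.
Count inversions — for each element, later elements that are smaller:
32: 25, 23, 15, 14, 6, 0 → 6
25: 23, 15, 14, 6, 0 → 5
23: 15, 14, 6, 0 → 4
15: 14, 6, 0 → 3
14: 6, 0 → 2
6: 0 → 1
0: none → 0
Total inversions: 6 + 5 + 4 + 3 + 2 + 1 + 0 = 21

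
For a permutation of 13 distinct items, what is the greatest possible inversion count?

There are 78 inversions.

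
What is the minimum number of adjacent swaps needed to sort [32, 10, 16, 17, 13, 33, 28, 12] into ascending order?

14 swaps

The minimum number of adjacent swaps to sort an array equals its inversion count, since every such swap removes exactly one inversion.
Count inversions — for each element, later elements that are smaller:
32: 10, 16, 17, 13, 28, 12 → 6
10: none → 0
16: 13, 12 → 2
17: 13, 12 → 2
13: 12 → 1
33: 28, 12 → 2
28: 12 → 1
12: none → 0
Total inversions: 6 + 0 + 2 + 2 + 1 + 2 + 1 + 0 = 14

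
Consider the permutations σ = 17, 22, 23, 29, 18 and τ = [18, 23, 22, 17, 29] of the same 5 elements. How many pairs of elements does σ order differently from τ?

7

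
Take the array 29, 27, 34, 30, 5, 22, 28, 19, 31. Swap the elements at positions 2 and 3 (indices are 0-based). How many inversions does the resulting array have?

19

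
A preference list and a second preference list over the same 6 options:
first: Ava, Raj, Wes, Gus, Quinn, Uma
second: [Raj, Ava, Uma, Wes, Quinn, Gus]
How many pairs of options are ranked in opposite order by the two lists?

Assign each item its position (1..6) in the first ordering, then rewrite the second ordering as that position sequence:
positions: Ava→1, Raj→2, Wes→3, Gus→4, Quinn→5, Uma→6
second ordering as positions: [2, 1, 6, 3, 5, 4]
Discordant pairs = inversions in this position sequence.
2: 1 → 1
1: 0
6: 3, 5, 4 → 3
3: 0
5: 4 → 1
4: 0
Total: 1 + 0 + 3 + 0 + 1 + 0 = 5

5 pairs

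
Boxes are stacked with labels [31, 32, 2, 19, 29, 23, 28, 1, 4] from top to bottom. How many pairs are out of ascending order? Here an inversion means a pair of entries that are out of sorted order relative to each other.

Element-by-element contributions:
31: 7
32: 7
2: 1
19: 2
29: 4
23: 2
28: 2
1: 0
4: 0
Sum: 7 + 7 + 1 + 2 + 4 + 2 + 2 + 0 + 0 = 25

25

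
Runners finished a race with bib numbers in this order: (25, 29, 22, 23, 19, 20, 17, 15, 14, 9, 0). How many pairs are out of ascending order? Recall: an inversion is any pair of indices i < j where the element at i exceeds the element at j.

There are 52 inversions.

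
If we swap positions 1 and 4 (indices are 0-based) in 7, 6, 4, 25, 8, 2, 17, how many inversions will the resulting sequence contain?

11

Positions 1 and 4 hold 6 and 8; after swapping, the array is [7, 8, 4, 25, 6, 2, 17].
For each element, count later entries that are smaller:
7: 3
8: 3
4: 1
25: 3
6: 1
2: 0
17: 0
Sum: 3 + 3 + 1 + 3 + 1 + 0 + 0 = 11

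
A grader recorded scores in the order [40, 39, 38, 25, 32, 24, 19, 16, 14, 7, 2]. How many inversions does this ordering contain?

54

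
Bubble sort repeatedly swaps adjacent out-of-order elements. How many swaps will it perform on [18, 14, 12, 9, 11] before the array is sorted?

9 swaps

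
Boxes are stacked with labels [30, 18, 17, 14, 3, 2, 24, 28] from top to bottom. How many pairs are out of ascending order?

17 out-of-order pairs

For each element, count later entries that are smaller:
30 → 18, 17, 14, 3, 2, 24, 28 → 7
18 → 17, 14, 3, 2 → 4
17 → 14, 3, 2 → 3
14 → 3, 2 → 2
3 → 2 → 1
2 → none → 0
24 → none → 0
28 → none → 0
Sum: 7 + 4 + 3 + 2 + 1 + 0 + 0 + 0 = 17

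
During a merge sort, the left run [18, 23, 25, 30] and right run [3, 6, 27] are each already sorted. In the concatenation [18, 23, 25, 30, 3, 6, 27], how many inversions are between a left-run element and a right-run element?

There are 9 split inversions.

Take each right-half value and tally the left-half values above it:
r = 3: 18, 23, 25, 30 → 4
r = 6: 18, 23, 25, 30 → 4
r = 27: 30 → 1
Cross-inversions: 4 + 4 + 1 = 9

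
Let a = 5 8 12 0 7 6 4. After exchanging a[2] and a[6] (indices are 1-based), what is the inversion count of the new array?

Inversions: 10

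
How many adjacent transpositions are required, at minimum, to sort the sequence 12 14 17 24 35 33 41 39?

2

Minimum adjacent swaps = number of inversions (each swap of adjacent out-of-order elements removes one inversion and no swap can remove more).
Count inversions — for each element, later elements that are smaller:
12: none → 0
14: none → 0
17: none → 0
24: none → 0
35: 33 → 1
33: none → 0
41: 39 → 1
39: none → 0
Total inversions: 0 + 0 + 0 + 0 + 1 + 0 + 1 + 0 = 2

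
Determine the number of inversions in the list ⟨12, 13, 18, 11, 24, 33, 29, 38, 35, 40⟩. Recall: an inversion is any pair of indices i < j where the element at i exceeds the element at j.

For each element, count later entries that are smaller:
12: 1
13: 1
18: 1
11: 0
24: 0
33: 1
29: 0
38: 1
35: 0
40: 0
Sum: 1 + 1 + 1 + 0 + 0 + 1 + 0 + 1 + 0 + 0 = 5

5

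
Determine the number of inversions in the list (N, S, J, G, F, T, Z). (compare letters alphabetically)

9

Listing every pair i<j with a[i]>a[j] (using 0-based positions):
(0,2): N > J
(0,3): N > G
(0,4): N > F
(1,2): S > J
(1,3): S > G
(1,4): S > F
(2,3): J > G
(2,4): J > F
(3,4): G > F
That's 9 pairs.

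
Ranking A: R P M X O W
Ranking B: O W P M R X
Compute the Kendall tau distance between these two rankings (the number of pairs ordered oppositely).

10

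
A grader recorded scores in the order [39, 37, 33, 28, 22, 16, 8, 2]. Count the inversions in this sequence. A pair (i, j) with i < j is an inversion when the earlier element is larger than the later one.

For each element, count later entries that are smaller:
39 → 37, 33, 28, 22, 16, 8, 2 → 7
37 → 33, 28, 22, 16, 8, 2 → 6
33 → 28, 22, 16, 8, 2 → 5
28 → 22, 16, 8, 2 → 4
22 → 16, 8, 2 → 3
16 → 8, 2 → 2
8 → 2 → 1
2 → none → 0
Sum: 7 + 6 + 5 + 4 + 3 + 2 + 1 + 0 = 28

Inversions: 28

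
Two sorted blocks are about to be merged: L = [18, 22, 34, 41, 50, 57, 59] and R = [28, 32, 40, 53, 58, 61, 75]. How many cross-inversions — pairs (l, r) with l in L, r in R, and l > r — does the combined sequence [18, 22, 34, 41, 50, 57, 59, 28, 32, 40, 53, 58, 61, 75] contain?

17

For each element r of the right run, count left-run elements greater than r:
r = 28: 34, 41, 50, 57, 59 → 5
r = 32: 34, 41, 50, 57, 59 → 5
r = 40: 41, 50, 57, 59 → 4
r = 53: 57, 59 → 2
r = 58: 59 → 1
r = 61: none → 0
r = 75: none → 0
Cross-inversions: 5 + 5 + 4 + 2 + 1 + 0 + 0 = 17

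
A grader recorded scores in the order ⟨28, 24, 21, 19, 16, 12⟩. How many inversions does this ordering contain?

15

Count, for each position, how many later elements it exceeds:
28: 5
24: 4
21: 3
19: 2
16: 1
12: 0
Sum: 5 + 4 + 3 + 2 + 1 + 0 = 15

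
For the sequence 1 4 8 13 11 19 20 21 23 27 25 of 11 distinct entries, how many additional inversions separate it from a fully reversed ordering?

53

Maximum inversions for 11 distinct elements is C(11, 2) = 11·10/2 = 55.
Current inversions — for each element, count later smaller elements:
1: 0
4: 0
8: 0
13: 1
11: 0
19: 0
20: 0
21: 0
23: 0
27: 1
25: 0
Current total: 0 + 0 + 0 + 1 + 0 + 0 + 0 + 0 + 0 + 1 + 0 = 2
Shortfall: 55 − 2 = 53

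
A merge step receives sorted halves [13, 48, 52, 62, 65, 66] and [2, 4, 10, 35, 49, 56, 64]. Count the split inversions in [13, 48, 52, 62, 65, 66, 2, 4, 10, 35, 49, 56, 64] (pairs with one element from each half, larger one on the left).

Count, for every r in R, how many entries of L exceed r:
r = 2: 13, 48, 52, 62, 65, 66 → 6
r = 4: 13, 48, 52, 62, 65, 66 → 6
r = 10: 13, 48, 52, 62, 65, 66 → 6
r = 35: 48, 52, 62, 65, 66 → 5
r = 49: 52, 62, 65, 66 → 4
r = 56: 62, 65, 66 → 3
r = 64: 65, 66 → 2
Cross-inversions: 6 + 6 + 6 + 5 + 4 + 3 + 2 = 32

32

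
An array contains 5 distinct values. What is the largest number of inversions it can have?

A reversed (strictly descending) arrangement makes every pair an inversion, giving C(5, 2) inversions.
C(5, 2) = 5·4/2 = 10

10 inversions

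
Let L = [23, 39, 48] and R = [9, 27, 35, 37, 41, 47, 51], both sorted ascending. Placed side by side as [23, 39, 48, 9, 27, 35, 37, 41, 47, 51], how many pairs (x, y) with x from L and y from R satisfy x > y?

For each element r of the right run, count left-run elements greater than r:
r = 9: 23, 39, 48 → 3
r = 27: 39, 48 → 2
r = 35: 39, 48 → 2
r = 37: 39, 48 → 2
r = 41: 48 → 1
r = 47: 48 → 1
r = 51: none → 0
Cross-inversions: 3 + 2 + 2 + 2 + 1 + 1 + 0 = 11

Cross-inversions: 11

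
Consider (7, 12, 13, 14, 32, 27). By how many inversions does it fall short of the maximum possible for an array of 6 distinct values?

14 inversions short

Maximum inversions for 6 distinct elements is C(6, 2) = 6·5/2 = 15.
Current inversions — for each element, count later smaller elements:
7: 0
12: 0
13: 0
14: 0
32: 1
27: 0
Current total: 0 + 0 + 0 + 0 + 1 + 0 = 1
Shortfall: 15 − 1 = 14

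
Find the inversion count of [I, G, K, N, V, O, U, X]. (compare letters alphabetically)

There are 3 inversions.

Element-by-element contributions:
I: 1
G: 0
K: 0
N: 0
V: 2
O: 0
U: 0
X: 0
Sum: 1 + 0 + 0 + 0 + 2 + 0 + 0 + 0 = 3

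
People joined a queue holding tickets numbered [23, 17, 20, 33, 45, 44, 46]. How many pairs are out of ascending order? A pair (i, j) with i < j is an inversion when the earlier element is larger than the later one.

Out-of-order index pairs (1-indexed):
(1,2): 23 > 17
(1,3): 23 > 20
(5,6): 45 > 44
That's 3 pairs.

3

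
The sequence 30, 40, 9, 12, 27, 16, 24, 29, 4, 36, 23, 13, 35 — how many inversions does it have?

Sweep left to right; for each value list the smaller values that follow it:
30 → 9, 12, 27, 16, 24, 29, 4, 23, 13 → 9
40 → 9, 12, 27, 16, 24, 29, 4, 36, 23, 13, 35 → 11
9 → 4 → 1
12 → 4 → 1
27 → 16, 24, 4, 23, 13 → 5
16 → 4, 13 → 2
24 → 4, 23, 13 → 3
29 → 4, 23, 13 → 3
4 → none → 0
36 → 23, 13, 35 → 3
23 → 13 → 1
13 → none → 0
35 → none → 0
Sum: 9 + 11 + 1 + 1 + 5 + 2 + 3 + 3 + 0 + 3 + 1 + 0 + 0 = 39

39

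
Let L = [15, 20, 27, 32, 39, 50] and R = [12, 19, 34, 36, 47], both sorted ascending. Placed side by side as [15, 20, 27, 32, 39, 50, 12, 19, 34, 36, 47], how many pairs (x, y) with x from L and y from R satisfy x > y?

For each element r of the right run, count left-run elements greater than r:
r = 12: 15, 20, 27, 32, 39, 50 → 6
r = 19: 20, 27, 32, 39, 50 → 5
r = 34: 39, 50 → 2
r = 36: 39, 50 → 2
r = 47: 50 → 1
Cross-inversions: 6 + 5 + 2 + 2 + 1 = 16

16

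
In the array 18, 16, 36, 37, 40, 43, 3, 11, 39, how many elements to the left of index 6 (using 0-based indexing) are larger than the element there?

The element at index 6 is 3.
Elements before it: 18, 16, 36, 37, 40, 43
Those larger than 3: 18, 16, 36, 37, 40, 43

6 such elements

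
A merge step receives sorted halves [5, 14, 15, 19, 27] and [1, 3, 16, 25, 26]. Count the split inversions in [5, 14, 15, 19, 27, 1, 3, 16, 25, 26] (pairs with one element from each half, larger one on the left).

There are 14 cross-inversions.

Count, for every r in R, how many entries of L exceed r:
r = 1: 5, 14, 15, 19, 27 → 5
r = 3: 5, 14, 15, 19, 27 → 5
r = 16: 19, 27 → 2
r = 25: 27 → 1
r = 26: 27 → 1
Cross-inversions: 5 + 5 + 2 + 1 + 1 = 14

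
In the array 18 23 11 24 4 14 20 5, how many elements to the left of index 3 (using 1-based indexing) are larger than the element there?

2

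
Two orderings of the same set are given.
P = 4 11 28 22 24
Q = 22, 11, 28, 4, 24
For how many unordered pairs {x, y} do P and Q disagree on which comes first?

Assign each item its position (1..5) in the first ordering, then rewrite the second ordering as that position sequence:
positions: 4→1, 11→2, 28→3, 22→4, 24→5
second ordering as positions: [4, 2, 3, 1, 5]
Discordant pairs = inversions in this position sequence.
4: 2, 3, 1 → 3
2: 1 → 1
3: 1 → 1
1: 0
5: 0
Total: 3 + 1 + 1 + 0 + 0 = 5

5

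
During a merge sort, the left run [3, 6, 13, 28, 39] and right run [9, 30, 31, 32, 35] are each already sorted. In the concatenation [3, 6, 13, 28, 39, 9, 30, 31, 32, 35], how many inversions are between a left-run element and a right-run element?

Cross-inversions: 7

Count, for every r in R, how many entries of L exceed r:
r = 9: 13, 28, 39 → 3
r = 30: 39 → 1
r = 31: 39 → 1
r = 32: 39 → 1
r = 35: 39 → 1
Cross-inversions: 3 + 1 + 1 + 1 + 1 = 7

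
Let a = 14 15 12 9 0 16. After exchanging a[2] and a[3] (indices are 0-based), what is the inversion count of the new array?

8

Positions 2 and 3 hold 12 and 9; after swapping, the array is [14, 15, 9, 12, 0, 16].
Element-by-element contributions:
14 → 9, 12, 0 → 3
15 → 9, 12, 0 → 3
9 → 0 → 1
12 → 0 → 1
0 → none → 0
16 → none → 0
Sum: 3 + 3 + 1 + 1 + 0 + 0 = 8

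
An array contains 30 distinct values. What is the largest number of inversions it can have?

435 inversions

The maximum occurs when the array is in strictly decreasing order: every one of the C(30, 2) pairs is inverted.
C(30, 2) = 30·29/2 = 435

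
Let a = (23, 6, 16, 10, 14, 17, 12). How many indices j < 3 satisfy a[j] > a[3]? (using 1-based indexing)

1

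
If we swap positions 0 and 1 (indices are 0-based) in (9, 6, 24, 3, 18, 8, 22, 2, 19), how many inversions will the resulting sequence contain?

Inversions: 17

Positions 0 and 1 hold 9 and 6; after swapping, the array is [6, 9, 24, 3, 18, 8, 22, 2, 19].
Element-by-element contributions:
6: 2
9: 3
24: 6
3: 1
18: 2
8: 1
22: 2
2: 0
19: 0
Sum: 2 + 3 + 6 + 1 + 2 + 1 + 2 + 0 + 0 = 17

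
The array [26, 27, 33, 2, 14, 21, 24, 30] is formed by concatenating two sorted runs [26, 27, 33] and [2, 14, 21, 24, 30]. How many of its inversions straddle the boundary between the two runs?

13 split inversions

Count, for every r in R, how many entries of L exceed r:
r = 2: 26, 27, 33 → 3
r = 14: 26, 27, 33 → 3
r = 21: 26, 27, 33 → 3
r = 24: 26, 27, 33 → 3
r = 30: 33 → 1
Cross-inversions: 3 + 3 + 3 + 3 + 1 = 13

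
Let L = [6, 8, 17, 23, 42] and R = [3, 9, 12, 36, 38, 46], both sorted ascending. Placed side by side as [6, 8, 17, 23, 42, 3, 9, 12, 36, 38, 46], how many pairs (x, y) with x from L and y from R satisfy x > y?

Take each right-half value and tally the left-half values above it:
r = 3: 6, 8, 17, 23, 42 → 5
r = 9: 17, 23, 42 → 3
r = 12: 17, 23, 42 → 3
r = 36: 42 → 1
r = 38: 42 → 1
r = 46: none → 0
Cross-inversions: 5 + 3 + 3 + 1 + 1 + 0 = 13

13 split inversions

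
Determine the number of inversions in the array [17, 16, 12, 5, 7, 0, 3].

19

For each element, count later entries that are smaller:
17 → 16, 12, 5, 7, 0, 3 → 6
16 → 12, 5, 7, 0, 3 → 5
12 → 5, 7, 0, 3 → 4
5 → 0, 3 → 2
7 → 0, 3 → 2
0 → none → 0
3 → none → 0
Sum: 6 + 5 + 4 + 2 + 2 + 0 + 0 = 19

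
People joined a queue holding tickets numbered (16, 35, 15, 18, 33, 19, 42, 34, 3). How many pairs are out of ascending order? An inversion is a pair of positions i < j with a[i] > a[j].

16

Element-by-element contributions:
16 → 15, 3 → 2
35 → 15, 18, 33, 19, 34, 3 → 6
15 → 3 → 1
18 → 3 → 1
33 → 19, 3 → 2
19 → 3 → 1
42 → 34, 3 → 2
34 → 3 → 1
3 → none → 0
Sum: 2 + 6 + 1 + 1 + 2 + 1 + 2 + 1 + 0 = 16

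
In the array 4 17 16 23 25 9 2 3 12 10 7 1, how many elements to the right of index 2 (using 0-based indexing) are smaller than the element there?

7 such elements

The element at index 2 is 16.
Elements after it: 23, 25, 9, 2, 3, 12, 10, 7, 1
Those smaller than 16: 9, 2, 3, 12, 10, 7, 1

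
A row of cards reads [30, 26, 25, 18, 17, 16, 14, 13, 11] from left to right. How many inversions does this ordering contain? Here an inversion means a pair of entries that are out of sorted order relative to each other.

Sweep left to right; for each value list the smaller values that follow it:
30: 8
26: 7
25: 6
18: 5
17: 4
16: 3
14: 2
13: 1
11: 0
Sum: 8 + 7 + 6 + 5 + 4 + 3 + 2 + 1 + 0 = 36

Out-of-order pairs: 36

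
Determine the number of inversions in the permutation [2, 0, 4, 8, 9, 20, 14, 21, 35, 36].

2

Sweep left to right; for each value list the smaller values that follow it:
2: 1
0: 0
4: 0
8: 0
9: 0
20: 1
14: 0
21: 0
35: 0
36: 0
Sum: 1 + 0 + 0 + 0 + 0 + 1 + 0 + 0 + 0 + 0 = 2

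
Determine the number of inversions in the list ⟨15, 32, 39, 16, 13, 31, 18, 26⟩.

Element-by-element contributions:
15: 1
32: 5
39: 5
16: 1
13: 0
31: 2
18: 0
26: 0
Sum: 1 + 5 + 5 + 1 + 0 + 2 + 0 + 0 = 14

14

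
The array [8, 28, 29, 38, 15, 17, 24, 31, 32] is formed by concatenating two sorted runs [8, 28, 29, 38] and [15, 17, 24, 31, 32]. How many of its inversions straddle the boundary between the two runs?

11 split inversions

Take each right-half value and tally the left-half values above it:
r = 15: 28, 29, 38 → 3
r = 17: 28, 29, 38 → 3
r = 24: 28, 29, 38 → 3
r = 31: 38 → 1
r = 32: 38 → 1
Cross-inversions: 3 + 3 + 3 + 1 + 1 = 11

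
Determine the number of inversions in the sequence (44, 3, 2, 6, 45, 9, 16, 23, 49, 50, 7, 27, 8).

Element-by-element contributions:
44: 9
3: 1
2: 0
6: 0
45: 6
9: 2
16: 2
23: 2
49: 3
50: 3
7: 0
27: 1
8: 0
Sum: 9 + 1 + 0 + 0 + 6 + 2 + 2 + 2 + 3 + 3 + 0 + 1 + 0 = 29

29 inversions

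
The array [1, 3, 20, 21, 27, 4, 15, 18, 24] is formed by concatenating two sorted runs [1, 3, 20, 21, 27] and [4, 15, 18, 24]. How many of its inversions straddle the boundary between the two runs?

Take each right-half value and tally the left-half values above it:
r = 4: 20, 21, 27 → 3
r = 15: 20, 21, 27 → 3
r = 18: 20, 21, 27 → 3
r = 24: 27 → 1
Cross-inversions: 3 + 3 + 3 + 1 = 10

10 cross-inversions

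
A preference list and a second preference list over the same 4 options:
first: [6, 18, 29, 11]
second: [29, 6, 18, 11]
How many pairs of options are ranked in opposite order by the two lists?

Pairs: 2

Assign each item its position (1..4) in the first ordering, then rewrite the second ordering as that position sequence:
positions: 6→1, 18→2, 29→3, 11→4
second ordering as positions: [3, 1, 2, 4]
Discordant pairs = inversions in this position sequence.
3: 1, 2 → 2
1: 0
2: 0
4: 0
Total: 2 + 0 + 0 + 0 = 2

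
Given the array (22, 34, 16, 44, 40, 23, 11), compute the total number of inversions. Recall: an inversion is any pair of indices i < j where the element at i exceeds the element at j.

There are 12 inversions.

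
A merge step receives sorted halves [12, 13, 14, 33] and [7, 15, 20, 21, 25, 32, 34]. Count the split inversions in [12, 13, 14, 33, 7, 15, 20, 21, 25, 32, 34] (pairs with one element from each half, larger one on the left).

There are 9 cross-inversions.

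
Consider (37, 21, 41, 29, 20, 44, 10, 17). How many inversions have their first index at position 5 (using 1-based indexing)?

2

The element at index 5 is 20.
Elements after it: 44, 10, 17
Those smaller than 20: 10, 17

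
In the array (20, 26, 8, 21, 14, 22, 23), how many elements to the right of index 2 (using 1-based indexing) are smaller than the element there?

The element at index 2 is 26.
Elements after it: 8, 21, 14, 22, 23
Those smaller than 26: 8, 21, 14, 22, 23

5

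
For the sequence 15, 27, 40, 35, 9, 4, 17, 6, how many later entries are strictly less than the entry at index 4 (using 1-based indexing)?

4

The element at index 4 is 35.
Elements after it: 9, 4, 17, 6
Those smaller than 35: 9, 4, 17, 6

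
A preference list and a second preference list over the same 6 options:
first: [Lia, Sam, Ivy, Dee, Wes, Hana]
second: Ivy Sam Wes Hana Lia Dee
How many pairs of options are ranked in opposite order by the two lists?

Pairs: 7

Assign each item its position (1..6) in the first ordering, then rewrite the second ordering as that position sequence:
positions: Lia→1, Sam→2, Ivy→3, Dee→4, Wes→5, Hana→6
second ordering as positions: [3, 2, 5, 6, 1, 4]
Discordant pairs = inversions in this position sequence.
3: 2, 1 → 2
2: 1 → 1
5: 1, 4 → 2
6: 1, 4 → 2
1: 0
4: 0
Total: 2 + 1 + 2 + 2 + 0 + 0 = 7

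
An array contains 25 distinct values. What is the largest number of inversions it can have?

A reversed (strictly descending) arrangement makes every pair an inversion, giving C(25, 2) inversions.
C(25, 2) = 25·24/2 = 300

300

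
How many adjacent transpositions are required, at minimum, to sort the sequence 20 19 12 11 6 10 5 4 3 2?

44

Each adjacent swap fixes exactly one inversion, so the minimum swap count equals the number of inversions.
Count inversions — for each element, later elements that are smaller:
20: 19, 12, 11, 6, 10, 5, 4, 3, 2 → 9
19: 12, 11, 6, 10, 5, 4, 3, 2 → 8
12: 11, 6, 10, 5, 4, 3, 2 → 7
11: 6, 10, 5, 4, 3, 2 → 6
6: 5, 4, 3, 2 → 4
10: 5, 4, 3, 2 → 4
5: 4, 3, 2 → 3
4: 3, 2 → 2
3: 2 → 1
2: none → 0
Total inversions: 9 + 8 + 7 + 6 + 4 + 4 + 3 + 2 + 1 + 0 = 44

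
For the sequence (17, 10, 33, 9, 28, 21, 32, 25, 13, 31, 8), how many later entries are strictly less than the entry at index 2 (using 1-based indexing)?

2

The element at index 2 is 10.
Elements after it: 33, 9, 28, 21, 32, 25, 13, 31, 8
Those smaller than 10: 9, 8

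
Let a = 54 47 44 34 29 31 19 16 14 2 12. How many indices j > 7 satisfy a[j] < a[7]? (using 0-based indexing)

The element at index 7 is 16.
Elements after it: 14, 2, 12
Those smaller than 16: 14, 2, 12

3 such elements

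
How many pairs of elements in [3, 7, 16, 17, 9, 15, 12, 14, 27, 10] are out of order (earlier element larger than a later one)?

16

Element-by-element contributions:
3: 0
7: 0
16: 5
17: 5
9: 0
15: 3
12: 1
14: 1
27: 1
10: 0
Sum: 0 + 0 + 5 + 5 + 0 + 3 + 1 + 1 + 1 + 0 = 16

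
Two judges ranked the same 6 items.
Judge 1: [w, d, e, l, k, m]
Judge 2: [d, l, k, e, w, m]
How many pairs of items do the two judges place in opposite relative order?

Assign each item its position (1..6) in the first ordering, then rewrite the second ordering as that position sequence:
positions: w→1, d→2, e→3, l→4, k→5, m→6
second ordering as positions: [2, 4, 5, 3, 1, 6]
Discordant pairs = inversions in this position sequence.
2: 1 → 1
4: 3, 1 → 2
5: 3, 1 → 2
3: 1 → 1
1: 0
6: 0
Total: 1 + 2 + 2 + 1 + 0 + 0 = 6

6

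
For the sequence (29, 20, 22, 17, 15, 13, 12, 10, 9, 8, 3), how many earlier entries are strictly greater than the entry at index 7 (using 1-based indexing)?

6

The element at index 7 is 12.
Elements before it: 29, 20, 22, 17, 15, 13
Those larger than 12: 29, 20, 22, 17, 15, 13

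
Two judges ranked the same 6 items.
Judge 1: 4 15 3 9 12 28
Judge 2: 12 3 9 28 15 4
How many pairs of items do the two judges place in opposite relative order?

11

Assign each item its position (1..6) in the first ordering, then rewrite the second ordering as that position sequence:
positions: 4→1, 15→2, 3→3, 9→4, 12→5, 28→6
second ordering as positions: [5, 3, 4, 6, 2, 1]
Discordant pairs = inversions in this position sequence.
5: 3, 4, 2, 1 → 4
3: 2, 1 → 2
4: 2, 1 → 2
6: 2, 1 → 2
2: 1 → 1
1: 0
Total: 4 + 2 + 2 + 2 + 1 + 0 = 11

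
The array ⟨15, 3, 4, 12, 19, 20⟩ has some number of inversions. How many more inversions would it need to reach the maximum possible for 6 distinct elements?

Maximum inversions for 6 distinct elements is C(6, 2) = 6·5/2 = 15.
Current inversions — for each element, count later smaller elements:
15: 3
3: 0
4: 0
12: 0
19: 0
20: 0
Current total: 3 + 0 + 0 + 0 + 0 + 0 = 3
Shortfall: 15 − 3 = 12

12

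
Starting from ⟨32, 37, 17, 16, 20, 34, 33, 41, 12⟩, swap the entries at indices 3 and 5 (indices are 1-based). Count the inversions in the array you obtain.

Positions 3 and 5 hold 17 and 20; after swapping, the array is [32, 37, 20, 16, 17, 34, 33, 41, 12].
Sweep left to right; for each value list the smaller values that follow it:
32 → 20, 16, 17, 12 → 4
37 → 20, 16, 17, 34, 33, 12 → 6
20 → 16, 17, 12 → 3
16 → 12 → 1
17 → 12 → 1
34 → 33, 12 → 2
33 → 12 → 1
41 → 12 → 1
12 → none → 0
Sum: 4 + 6 + 3 + 1 + 1 + 2 + 1 + 1 + 0 = 19

19 inversions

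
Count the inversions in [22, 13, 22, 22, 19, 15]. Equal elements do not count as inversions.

Sweep left to right; for each value list the smaller values that follow it:
22: 3
13: 0
22: 2
22: 2
19: 1
15: 0
Sum: 3 + 0 + 2 + 2 + 1 + 0 = 8

8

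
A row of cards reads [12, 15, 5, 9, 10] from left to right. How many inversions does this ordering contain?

Out-of-order index pairs (1-indexed):
(1,3): 12 > 5
(1,4): 12 > 9
(1,5): 12 > 10
(2,3): 15 > 5
(2,4): 15 > 9
(2,5): 15 > 10
That's 6 pairs.

6 out-of-order pairs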